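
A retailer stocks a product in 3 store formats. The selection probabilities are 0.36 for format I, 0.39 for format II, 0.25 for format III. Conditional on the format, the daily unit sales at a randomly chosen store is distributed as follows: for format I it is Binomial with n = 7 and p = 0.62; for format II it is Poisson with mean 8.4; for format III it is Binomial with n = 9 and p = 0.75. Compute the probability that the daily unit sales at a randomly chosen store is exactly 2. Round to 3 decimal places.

0.026

Conditional on each format, P(X = 2): I: 0.0639618; II: 0.00793332; III: 0.00123596.
By total probability, P(X = 2) = 0.36·0.0639618 + 0.39·0.00793332 + 0.25·0.00123596 = 0.0264292.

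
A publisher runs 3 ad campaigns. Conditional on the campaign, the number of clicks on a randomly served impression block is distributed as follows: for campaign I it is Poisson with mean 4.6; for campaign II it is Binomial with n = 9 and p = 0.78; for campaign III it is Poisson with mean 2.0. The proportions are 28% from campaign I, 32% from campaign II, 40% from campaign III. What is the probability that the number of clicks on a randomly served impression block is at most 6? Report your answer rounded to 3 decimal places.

Conditional on each campaign, P(X ≤ 6): I: 0.818029; II: 0.315786; III: 0.995466.
By total probability, P(X ≤ 6) = 0.28·0.818029 + 0.32·0.315786 + 0.4·0.995466 = 0.728286.

0.728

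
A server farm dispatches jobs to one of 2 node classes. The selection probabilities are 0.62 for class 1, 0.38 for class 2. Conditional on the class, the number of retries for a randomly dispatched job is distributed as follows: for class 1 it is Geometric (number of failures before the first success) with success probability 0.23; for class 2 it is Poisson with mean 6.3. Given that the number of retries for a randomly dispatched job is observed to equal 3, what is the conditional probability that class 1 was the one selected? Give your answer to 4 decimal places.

Likelihoods P(X=3 | ·): 1: 0.105003; 2: 0.0765271.
Posterior ∝ prior × likelihood. Numerator for 1: 0.62·0.105003 = 0.0651016.
Normalizing constant: 0.62·0.105003 + 0.38·0.0765271 = 0.0941819.
P(1 | observation) = 0.0651016 / 0.0941819 = 0.691233.

0.6912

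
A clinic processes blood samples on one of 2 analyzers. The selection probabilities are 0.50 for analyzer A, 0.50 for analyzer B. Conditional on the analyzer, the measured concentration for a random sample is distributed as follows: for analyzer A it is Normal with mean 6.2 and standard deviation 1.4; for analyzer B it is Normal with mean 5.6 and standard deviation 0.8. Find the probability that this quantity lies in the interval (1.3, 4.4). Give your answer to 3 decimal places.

Conditional on each analyzer, P(1.3 < X < 4.4): A: 0.0990388; B: 0.0668072.
By total probability, P(1.3 < X < 4.4) = 0.5·0.0990388 + 0.5·0.0668072 = 0.082923.

0.083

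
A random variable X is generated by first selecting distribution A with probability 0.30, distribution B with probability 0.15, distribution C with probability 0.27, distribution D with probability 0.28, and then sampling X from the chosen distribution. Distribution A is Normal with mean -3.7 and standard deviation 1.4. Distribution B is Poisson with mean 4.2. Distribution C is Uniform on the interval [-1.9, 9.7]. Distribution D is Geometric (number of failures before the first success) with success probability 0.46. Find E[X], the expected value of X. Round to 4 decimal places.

0.9017

Component means — A: -3.7; B: 4.2; C: 3.9; D: 1.17391.
E[X] = 0.3·-3.7 + 0.15·4.2 + 0.27·3.9 + 0.28·1.17391 = 0.901696.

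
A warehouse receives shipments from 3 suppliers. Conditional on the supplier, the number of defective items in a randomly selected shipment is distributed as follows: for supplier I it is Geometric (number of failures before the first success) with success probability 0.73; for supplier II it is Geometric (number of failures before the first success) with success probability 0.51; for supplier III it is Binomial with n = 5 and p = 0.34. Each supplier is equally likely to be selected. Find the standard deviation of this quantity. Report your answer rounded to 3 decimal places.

1.211

Per component, I: μ=0.369863, E[X²]=0.64346; II: μ=0.960784, E[X²]=2.807; III: μ=1.7, E[X²]=4.012.
E[X] = 0.333333·0.369863 + 0.333333·0.960784 + 0.333333·1.7 = 1.01022.
E[X²] = 0.333333·0.64346 + 0.333333·2.807 + 0.333333·4.012 = 2.48749.
Var(X) = E[X²] − (E[X])² = 2.48749 − 1.02054 = 1.46695.
SD(X) = √1.46695 = 1.21118.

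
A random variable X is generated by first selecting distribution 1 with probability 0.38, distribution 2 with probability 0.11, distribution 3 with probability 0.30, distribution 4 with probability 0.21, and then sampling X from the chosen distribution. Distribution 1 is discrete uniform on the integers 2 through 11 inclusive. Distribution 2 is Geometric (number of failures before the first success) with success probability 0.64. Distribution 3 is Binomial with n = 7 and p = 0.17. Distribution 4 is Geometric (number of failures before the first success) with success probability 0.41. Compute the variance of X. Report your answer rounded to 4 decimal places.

11.0316

Per component, 1: μ=6.5, E[X²]=50.5; 2: μ=0.5625, E[X²]=1.19531; 3: μ=1.19, E[X²]=2.4038; 4: μ=1.43902, E[X²]=5.58061.
E[X] = 0.38·6.5 + 0.11·0.5625 + 0.3·1.19 + 0.21·1.43902 = 3.19107.
E[X²] = 0.38·50.5 + 0.11·1.19531 + 0.3·2.4038 + 0.21·5.58061 = 21.2146.
Var(X) = E[X²] − (E[X])² = 21.2146 − 10.1829 = 11.0316.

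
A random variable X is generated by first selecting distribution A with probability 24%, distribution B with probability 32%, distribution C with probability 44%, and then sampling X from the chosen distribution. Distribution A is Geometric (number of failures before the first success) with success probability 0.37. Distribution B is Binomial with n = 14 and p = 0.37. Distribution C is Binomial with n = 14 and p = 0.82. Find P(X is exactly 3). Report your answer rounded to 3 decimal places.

Conditional on each component, P(X = 3): A: 0.0925174; B: 0.114407; C: 1.28985e-06.
By total probability, P(X = 3) = 0.24·0.0925174 + 0.32·0.114407 + 0.44·1.28985e-06 = 0.058815.

0.059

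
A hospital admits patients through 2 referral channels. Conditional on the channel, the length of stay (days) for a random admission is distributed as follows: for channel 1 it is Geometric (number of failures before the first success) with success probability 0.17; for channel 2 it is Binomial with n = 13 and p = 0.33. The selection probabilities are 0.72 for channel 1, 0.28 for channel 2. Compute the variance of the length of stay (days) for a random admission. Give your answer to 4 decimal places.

Per component, 1: μ=4.88235, E[X²]=52.5571; 2: μ=4.29, E[X²]=21.2784.
E[X] = 0.72·4.88235 + 0.28·4.29 = 4.71649.
E[X²] = 0.72·52.5571 + 0.28·21.2784 = 43.7991.
Var(X) = E[X²] − (E[X])² = 43.7991 − 22.2453 = 21.5537.

21.5537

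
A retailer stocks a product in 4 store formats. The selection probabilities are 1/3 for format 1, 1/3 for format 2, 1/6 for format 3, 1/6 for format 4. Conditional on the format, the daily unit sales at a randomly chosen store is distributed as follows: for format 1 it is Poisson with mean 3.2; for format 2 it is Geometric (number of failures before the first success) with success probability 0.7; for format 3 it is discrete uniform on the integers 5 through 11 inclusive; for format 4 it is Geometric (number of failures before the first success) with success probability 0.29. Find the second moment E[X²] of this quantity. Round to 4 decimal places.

18.4847

For each component E[X²] = Var + (mean)², giving 1: 13.44; 2: 0.795918; 3: 68; 4: 14.4364.
Overall E[X²] = 0.333333·13.44 + 0.333333·0.795918 + 0.166667·68 + 0.166667·14.4364 = 18.4847.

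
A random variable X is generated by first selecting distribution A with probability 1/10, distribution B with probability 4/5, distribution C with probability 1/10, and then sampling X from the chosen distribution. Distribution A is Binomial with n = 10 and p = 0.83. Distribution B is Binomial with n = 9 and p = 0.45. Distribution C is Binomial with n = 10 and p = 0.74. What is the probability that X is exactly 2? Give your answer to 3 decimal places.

Conditional on each component, P(X = 2): A: 2.16252e-05; B: 0.110986; C: 0.000514592.
By total probability, P(X = 2) = 0.1·2.16252e-05 + 0.8·0.110986 + 0.1·0.000514592 = 0.088842.

0.089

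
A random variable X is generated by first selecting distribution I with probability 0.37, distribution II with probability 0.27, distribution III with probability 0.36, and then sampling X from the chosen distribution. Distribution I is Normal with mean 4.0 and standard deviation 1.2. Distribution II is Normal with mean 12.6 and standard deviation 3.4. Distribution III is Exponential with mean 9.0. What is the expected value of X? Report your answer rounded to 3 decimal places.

8.122

Component means — I: 4; II: 12.6; III: 9.
E[X] = 0.37·4 + 0.27·12.6 + 0.36·9 = 8.122.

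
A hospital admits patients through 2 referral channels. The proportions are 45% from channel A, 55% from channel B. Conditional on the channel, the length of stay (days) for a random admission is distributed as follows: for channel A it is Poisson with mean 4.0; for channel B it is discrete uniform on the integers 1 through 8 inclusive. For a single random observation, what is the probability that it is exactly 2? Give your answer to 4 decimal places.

0.1347

Conditional on each channel, P(X = 2): A: 0.146525; B: 0.125.
By total probability, P(X = 2) = 0.45·0.146525 + 0.55·0.125 = 0.134686.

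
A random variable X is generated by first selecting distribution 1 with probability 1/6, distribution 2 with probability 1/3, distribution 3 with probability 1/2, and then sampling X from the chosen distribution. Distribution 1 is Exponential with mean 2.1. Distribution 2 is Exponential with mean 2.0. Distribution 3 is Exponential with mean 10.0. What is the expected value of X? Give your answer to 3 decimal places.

Component means — 1: 2.1; 2: 2; 3: 10.
E[X] = 0.166667·2.1 + 0.333333·2 + 0.5·10 = 6.01667.

6.017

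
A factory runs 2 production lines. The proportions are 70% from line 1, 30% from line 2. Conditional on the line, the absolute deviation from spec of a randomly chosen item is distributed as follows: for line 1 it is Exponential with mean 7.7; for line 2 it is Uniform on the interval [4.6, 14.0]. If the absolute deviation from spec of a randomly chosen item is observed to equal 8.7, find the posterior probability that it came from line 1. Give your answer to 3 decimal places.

Likelihoods f(8.7 | ·): 1: 0.0419578; 2: 0.106383.
Posterior ∝ prior × likelihood. Numerator for 1: 0.7·0.0419578 = 0.0293705.
Normalizing constant: 0.7·0.0419578 + 0.3·0.106383 = 0.0612854.
P(1 | observation) = 0.0293705 / 0.0612854 = 0.479241.

0.479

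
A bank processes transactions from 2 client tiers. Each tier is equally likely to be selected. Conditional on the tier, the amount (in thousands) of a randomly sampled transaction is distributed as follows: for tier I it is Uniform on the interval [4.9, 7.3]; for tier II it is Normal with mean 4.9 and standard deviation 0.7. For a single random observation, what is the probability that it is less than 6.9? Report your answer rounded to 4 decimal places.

Conditional on each tier, P(X < 6.9): I: 0.833333; II: 0.997863.
By total probability, P(X < 6.9) = 0.5·0.833333 + 0.5·0.997863 = 0.915598.

0.9156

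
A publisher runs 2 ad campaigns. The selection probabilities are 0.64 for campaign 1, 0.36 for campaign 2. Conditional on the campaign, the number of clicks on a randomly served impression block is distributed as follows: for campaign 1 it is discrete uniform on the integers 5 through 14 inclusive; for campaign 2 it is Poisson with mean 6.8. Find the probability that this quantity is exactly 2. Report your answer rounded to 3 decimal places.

Conditional on each campaign, P(X = 2): 1: 0; 2: 0.0257505.
By total probability, P(X = 2) = 0.64·0 + 0.36·0.0257505 = 0.00927017.

0.009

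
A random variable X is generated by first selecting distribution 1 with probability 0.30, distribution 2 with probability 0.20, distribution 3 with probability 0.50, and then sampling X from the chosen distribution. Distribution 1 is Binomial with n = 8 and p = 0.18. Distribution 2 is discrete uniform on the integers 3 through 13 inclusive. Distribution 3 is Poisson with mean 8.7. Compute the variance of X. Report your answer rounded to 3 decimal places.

Per component, 1: μ=1.44, E[X²]=3.2544; 2: μ=8, E[X²]=74; 3: μ=8.7, E[X²]=84.39.
E[X] = 0.3·1.44 + 0.2·8 + 0.5·8.7 = 6.382.
E[X²] = 0.3·3.2544 + 0.2·74 + 0.5·84.39 = 57.9713.
Var(X) = E[X²] − (E[X])² = 57.9713 − 40.7299 = 17.2414.

17.241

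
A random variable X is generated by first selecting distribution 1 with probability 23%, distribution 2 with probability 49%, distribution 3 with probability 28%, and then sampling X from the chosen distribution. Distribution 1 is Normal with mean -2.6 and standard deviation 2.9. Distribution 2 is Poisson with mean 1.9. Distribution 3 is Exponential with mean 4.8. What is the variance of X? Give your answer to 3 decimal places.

16.279

Per component, 1: μ=-2.6, E[X²]=15.17; 2: μ=1.9, E[X²]=5.51; 3: μ=4.8, E[X²]=46.08.
E[X] = 0.23·-2.6 + 0.49·1.9 + 0.28·4.8 = 1.677.
E[X²] = 0.23·15.17 + 0.49·5.51 + 0.28·46.08 = 19.0914.
Var(X) = E[X²] − (E[X])² = 19.0914 − 2.81233 = 16.2791.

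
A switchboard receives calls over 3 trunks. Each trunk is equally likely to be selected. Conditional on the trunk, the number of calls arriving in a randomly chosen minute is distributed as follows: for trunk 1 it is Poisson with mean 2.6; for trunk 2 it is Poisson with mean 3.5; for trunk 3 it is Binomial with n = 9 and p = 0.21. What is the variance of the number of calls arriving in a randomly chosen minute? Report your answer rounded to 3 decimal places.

2.965

Per component, 1: μ=2.6, E[X²]=9.36; 2: μ=3.5, E[X²]=15.75; 3: μ=1.89, E[X²]=5.0652.
E[X] = 0.333333·2.6 + 0.333333·3.5 + 0.333333·1.89 = 2.66333.
E[X²] = 0.333333·9.36 + 0.333333·15.75 + 0.333333·5.0652 = 10.0584.
Var(X) = E[X²] − (E[X])² = 10.0584 − 7.09334 = 2.96506.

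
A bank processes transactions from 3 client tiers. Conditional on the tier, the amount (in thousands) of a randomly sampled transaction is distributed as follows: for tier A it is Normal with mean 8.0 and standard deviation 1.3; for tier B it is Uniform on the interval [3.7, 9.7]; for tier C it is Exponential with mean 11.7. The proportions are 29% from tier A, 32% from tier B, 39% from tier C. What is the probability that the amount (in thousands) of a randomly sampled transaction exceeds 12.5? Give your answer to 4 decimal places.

Conditional on each tier, P(X > 12.5): A: 0.000268549; B: 0; C: 0.343566.
By total probability, P(X > 12.5) = 0.29·0.000268549 + 0.32·0 + 0.39·0.343566 = 0.134069.

0.1341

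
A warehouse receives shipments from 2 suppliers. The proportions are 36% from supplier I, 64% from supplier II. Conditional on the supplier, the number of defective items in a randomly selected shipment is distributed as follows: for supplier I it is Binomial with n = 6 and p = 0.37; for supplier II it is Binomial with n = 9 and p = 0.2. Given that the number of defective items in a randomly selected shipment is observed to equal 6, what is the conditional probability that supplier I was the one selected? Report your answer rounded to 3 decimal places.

Likelihoods P(X=6 | ·): I: 0.00256573; II: 0.00275251.
Posterior ∝ prior × likelihood. Numerator for I: 0.36·0.00256573 = 0.000923662.
Normalizing constant: 0.36·0.00256573 + 0.64·0.00275251 = 0.00268527.
P(I | observation) = 0.000923662 / 0.00268527 = 0.343974.

0.344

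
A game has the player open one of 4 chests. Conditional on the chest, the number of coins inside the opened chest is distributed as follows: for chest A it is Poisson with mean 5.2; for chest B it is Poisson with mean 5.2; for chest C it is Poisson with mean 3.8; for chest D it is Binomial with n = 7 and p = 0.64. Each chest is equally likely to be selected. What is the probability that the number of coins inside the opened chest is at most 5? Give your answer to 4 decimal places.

0.6901

Conditional on each chest, P(X ≤ 5): A: 0.580913; B: 0.580913; C: 0.815556; D: 0.782846.
By total probability, P(X ≤ 5) = 0.25·0.580913 + 0.25·0.580913 + 0.25·0.815556 + 0.25·0.782846 = 0.690057.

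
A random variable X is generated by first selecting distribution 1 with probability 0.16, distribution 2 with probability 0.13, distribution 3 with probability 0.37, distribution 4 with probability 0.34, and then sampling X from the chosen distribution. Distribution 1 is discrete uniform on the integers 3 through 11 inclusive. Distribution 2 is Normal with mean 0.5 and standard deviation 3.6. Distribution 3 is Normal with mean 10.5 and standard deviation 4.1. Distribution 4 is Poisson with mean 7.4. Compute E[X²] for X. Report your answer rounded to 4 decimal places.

78.7706

For each component E[X²] = Var + (mean)², giving 1: 55.6667; 2: 13.21; 3: 127.06; 4: 62.16.
Overall E[X²] = 0.16·55.6667 + 0.13·13.21 + 0.37·127.06 + 0.34·62.16 = 78.7706.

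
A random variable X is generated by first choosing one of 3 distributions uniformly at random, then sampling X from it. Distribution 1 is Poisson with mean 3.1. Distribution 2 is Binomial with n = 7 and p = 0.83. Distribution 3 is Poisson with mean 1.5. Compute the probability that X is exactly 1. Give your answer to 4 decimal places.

0.1582

Conditional on each component, P(X = 1): 1: 0.139653; 2: 0.000140239; 3: 0.334695.
By total probability, P(X = 1) = 0.333333·0.139653 + 0.333333·0.000140239 + 0.333333·0.334695 = 0.158163.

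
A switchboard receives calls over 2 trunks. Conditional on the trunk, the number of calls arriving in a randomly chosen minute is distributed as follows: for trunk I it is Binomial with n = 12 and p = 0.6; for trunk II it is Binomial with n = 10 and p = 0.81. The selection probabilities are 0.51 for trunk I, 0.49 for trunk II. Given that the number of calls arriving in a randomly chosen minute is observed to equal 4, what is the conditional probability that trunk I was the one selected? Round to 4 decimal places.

0.9114

Likelihoods P(X=4 | ·): I: 0.0420427; II: 0.00425286.
Posterior ∝ prior × likelihood. Numerator for I: 0.51·0.0420427 = 0.0214418.
Normalizing constant: 0.51·0.0420427 + 0.49·0.00425286 = 0.0235257.
P(I | observation) = 0.0214418 / 0.0235257 = 0.91142.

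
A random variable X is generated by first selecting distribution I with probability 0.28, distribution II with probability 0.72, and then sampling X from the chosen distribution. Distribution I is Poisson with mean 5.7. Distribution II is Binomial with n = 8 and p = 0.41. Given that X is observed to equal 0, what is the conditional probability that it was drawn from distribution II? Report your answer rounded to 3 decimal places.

0.919

Likelihoods P(X=0 | ·): I: 0.00334597; II: 0.014683.
Posterior ∝ prior × likelihood. Numerator for II: 0.72·0.014683 = 0.0105718.
Normalizing constant: 0.28·0.00334597 + 0.72·0.014683 = 0.0115087.
P(II | observation) = 0.0105718 / 0.0115087 = 0.918594.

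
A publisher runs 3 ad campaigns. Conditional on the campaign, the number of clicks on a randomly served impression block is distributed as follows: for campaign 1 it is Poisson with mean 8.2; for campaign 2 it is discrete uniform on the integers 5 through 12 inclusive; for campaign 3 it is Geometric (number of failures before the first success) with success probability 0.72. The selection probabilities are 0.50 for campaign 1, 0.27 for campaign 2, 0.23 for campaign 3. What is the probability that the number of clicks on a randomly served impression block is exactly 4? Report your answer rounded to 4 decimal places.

Conditional on each campaign, P(X = 4): 1: 0.0517404; 2: 0; 3: 0.00442552.
By total probability, P(X = 4) = 0.5·0.0517404 + 0.27·0 + 0.23·0.00442552 = 0.026888.

0.0269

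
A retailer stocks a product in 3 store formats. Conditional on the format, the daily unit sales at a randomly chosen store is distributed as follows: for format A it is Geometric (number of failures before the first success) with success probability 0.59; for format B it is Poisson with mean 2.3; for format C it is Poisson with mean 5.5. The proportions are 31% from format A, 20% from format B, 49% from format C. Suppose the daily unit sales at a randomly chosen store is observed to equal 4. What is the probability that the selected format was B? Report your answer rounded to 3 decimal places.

0.223

Likelihoods P(X=4 | ·): A: 0.016672; B: 0.116902; C: 0.155819.
Posterior ∝ prior × likelihood. Numerator for B: 0.2·0.116902 = 0.0233804.
Normalizing constant: 0.31·0.016672 + 0.2·0.116902 + 0.49·0.155819 = 0.1049.
P(B | observation) = 0.0233804 / 0.1049 = 0.222883.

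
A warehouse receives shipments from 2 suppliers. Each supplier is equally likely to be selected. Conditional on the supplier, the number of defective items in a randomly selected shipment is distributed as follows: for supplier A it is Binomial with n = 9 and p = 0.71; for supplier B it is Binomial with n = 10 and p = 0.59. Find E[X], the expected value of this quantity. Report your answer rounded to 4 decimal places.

Component means — A: 6.39; B: 5.9.
E[X] = 0.5·6.39 + 0.5·5.9 = 6.145.

6.1450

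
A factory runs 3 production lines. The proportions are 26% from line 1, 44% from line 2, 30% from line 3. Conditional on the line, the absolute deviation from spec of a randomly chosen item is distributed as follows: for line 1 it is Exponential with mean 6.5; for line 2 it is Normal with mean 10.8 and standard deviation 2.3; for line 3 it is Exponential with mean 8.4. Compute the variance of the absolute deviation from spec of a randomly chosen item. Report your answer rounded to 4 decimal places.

37.6378

Per component, 1: μ=6.5, E[X²]=84.5; 2: μ=10.8, E[X²]=121.93; 3: μ=8.4, E[X²]=141.12.
E[X] = 0.26·6.5 + 0.44·10.8 + 0.3·8.4 = 8.962.
E[X²] = 0.26·84.5 + 0.44·121.93 + 0.3·141.12 = 117.955.
Var(X) = E[X²] − (E[X])² = 117.955 − 80.3174 = 37.6378.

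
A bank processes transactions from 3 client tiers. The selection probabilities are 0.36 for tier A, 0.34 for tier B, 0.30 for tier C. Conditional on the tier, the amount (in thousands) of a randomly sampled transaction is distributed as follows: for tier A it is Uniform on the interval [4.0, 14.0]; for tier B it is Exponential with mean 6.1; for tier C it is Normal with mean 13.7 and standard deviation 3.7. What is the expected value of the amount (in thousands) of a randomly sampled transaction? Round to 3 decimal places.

9.424

Component means — A: 9; B: 6.1; C: 13.7.
E[X] = 0.36·9 + 0.34·6.1 + 0.3·13.7 = 9.424.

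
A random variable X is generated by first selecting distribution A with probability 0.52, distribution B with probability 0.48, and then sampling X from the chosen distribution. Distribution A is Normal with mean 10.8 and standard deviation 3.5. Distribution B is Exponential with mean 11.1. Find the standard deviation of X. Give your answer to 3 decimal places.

Per component, A: μ=10.8, E[X²]=128.89; B: μ=11.1, E[X²]=246.42.
E[X] = 0.52·10.8 + 0.48·11.1 = 10.944.
E[X²] = 0.52·128.89 + 0.48·246.42 = 185.304.
Var(X) = E[X²] − (E[X])² = 185.304 − 119.771 = 65.5333.
SD(X) = √65.5333 = 8.09526.

8.095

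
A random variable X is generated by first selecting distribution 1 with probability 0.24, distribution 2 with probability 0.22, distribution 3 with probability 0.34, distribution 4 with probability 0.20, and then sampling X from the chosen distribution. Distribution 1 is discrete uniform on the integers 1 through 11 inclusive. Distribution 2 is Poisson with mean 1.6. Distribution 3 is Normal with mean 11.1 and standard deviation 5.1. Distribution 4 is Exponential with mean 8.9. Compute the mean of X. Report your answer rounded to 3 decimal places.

7.346

Component means — 1: 6; 2: 1.6; 3: 11.1; 4: 8.9.
E[X] = 0.24·6 + 0.22·1.6 + 0.34·11.1 + 0.2·8.9 = 7.346.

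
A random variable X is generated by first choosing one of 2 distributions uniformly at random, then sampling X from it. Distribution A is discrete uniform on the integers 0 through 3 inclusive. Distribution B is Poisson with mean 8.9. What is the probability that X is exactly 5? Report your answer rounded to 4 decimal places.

0.0317

Conditional on each component, P(X = 5): A: 0; B: 0.063467.
By total probability, P(X = 5) = 0.5·0 + 0.5·0.063467 = 0.0317335.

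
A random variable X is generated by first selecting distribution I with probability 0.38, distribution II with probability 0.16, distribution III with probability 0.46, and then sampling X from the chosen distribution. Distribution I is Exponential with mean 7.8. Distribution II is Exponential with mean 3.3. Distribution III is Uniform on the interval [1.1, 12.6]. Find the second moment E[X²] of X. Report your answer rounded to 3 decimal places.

For each component E[X²] = Var + (mean)², giving I: 121.68; II: 21.78; III: 57.9433.
Overall E[X²] = 0.38·121.68 + 0.16·21.78 + 0.46·57.9433 = 76.3771.

76.377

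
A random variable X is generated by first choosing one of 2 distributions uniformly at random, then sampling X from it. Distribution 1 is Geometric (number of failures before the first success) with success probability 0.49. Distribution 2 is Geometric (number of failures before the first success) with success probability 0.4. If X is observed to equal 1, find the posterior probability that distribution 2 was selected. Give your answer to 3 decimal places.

0.490

Likelihoods P(X=1 | ·): 1: 0.2499; 2: 0.24.
Posterior ∝ prior × likelihood. Numerator for 2: 0.5·0.24 = 0.12.
Normalizing constant: 0.5·0.2499 + 0.5·0.24 = 0.24495.
P(2 | observation) = 0.12 / 0.24495 = 0.489896.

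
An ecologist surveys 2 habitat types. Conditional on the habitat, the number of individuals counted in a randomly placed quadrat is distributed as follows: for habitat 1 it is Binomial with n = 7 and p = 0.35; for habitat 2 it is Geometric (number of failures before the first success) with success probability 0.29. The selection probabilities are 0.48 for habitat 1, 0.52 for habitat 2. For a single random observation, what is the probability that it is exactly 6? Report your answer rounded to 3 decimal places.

Conditional on each habitat, P(X = 6): 1: 0.00836411; 2: 0.0371491.
By total probability, P(X = 6) = 0.48·0.00836411 + 0.52·0.0371491 = 0.0233323.

0.023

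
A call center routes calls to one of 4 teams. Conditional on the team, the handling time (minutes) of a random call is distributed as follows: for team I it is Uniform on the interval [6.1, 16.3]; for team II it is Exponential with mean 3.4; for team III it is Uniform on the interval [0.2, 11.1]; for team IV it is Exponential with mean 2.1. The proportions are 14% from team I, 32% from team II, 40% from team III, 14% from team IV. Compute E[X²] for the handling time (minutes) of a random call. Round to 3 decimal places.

For each component E[X²] = Var + (mean)², giving I: 134.11; II: 23.12; III: 41.8233; IV: 8.82.
Overall E[X²] = 0.14·134.11 + 0.32·23.12 + 0.4·41.8233 + 0.14·8.82 = 44.1379.

44.138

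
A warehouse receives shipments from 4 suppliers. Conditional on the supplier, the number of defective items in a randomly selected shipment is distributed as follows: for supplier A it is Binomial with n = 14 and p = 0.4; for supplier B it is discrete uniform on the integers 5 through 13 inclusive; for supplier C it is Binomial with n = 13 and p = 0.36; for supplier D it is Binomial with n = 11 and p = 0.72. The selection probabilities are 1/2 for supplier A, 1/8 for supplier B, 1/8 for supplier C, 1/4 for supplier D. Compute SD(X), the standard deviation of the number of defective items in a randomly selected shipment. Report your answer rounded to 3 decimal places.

2.355

Per component, A: μ=5.6, E[X²]=34.72; B: μ=9, E[X²]=87.6667; C: μ=4.68, E[X²]=24.8976; D: μ=7.92, E[X²]=64.944.
E[X] = 0.5·5.6 + 0.125·9 + 0.125·4.68 + 0.25·7.92 = 6.49.
E[X²] = 0.5·34.72 + 0.125·87.6667 + 0.125·24.8976 + 0.25·64.944 = 47.6665.
Var(X) = E[X²] − (E[X])² = 47.6665 − 42.1201 = 5.54643.
SD(X) = √5.54643 = 2.35509.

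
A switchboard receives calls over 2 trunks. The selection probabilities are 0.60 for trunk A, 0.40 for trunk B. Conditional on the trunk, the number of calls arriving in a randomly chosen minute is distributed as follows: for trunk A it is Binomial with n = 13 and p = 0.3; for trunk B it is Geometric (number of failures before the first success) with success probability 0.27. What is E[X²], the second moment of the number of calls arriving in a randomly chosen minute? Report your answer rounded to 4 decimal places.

17.6935

For each component E[X²] = Var + (mean)², giving A: 17.94; B: 17.3237.
Overall E[X²] = 0.6·17.94 + 0.4·17.3237 = 17.6935.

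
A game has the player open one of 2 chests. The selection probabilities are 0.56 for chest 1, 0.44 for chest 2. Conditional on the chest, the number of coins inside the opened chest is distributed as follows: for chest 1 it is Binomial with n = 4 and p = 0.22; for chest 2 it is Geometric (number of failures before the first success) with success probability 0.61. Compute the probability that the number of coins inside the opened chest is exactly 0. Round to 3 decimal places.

Conditional on each chest, P(X = 0): 1: 0.370151; 2: 0.61.
By total probability, P(X = 0) = 0.56·0.370151 + 0.44·0.61 = 0.475684.

0.476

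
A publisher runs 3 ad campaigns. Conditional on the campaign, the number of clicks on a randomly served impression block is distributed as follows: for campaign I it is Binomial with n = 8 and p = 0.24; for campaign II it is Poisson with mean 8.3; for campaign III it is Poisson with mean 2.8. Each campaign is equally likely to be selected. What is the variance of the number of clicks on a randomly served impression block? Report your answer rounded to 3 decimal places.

12.156

Per component, I: μ=1.92, E[X²]=5.1456; II: μ=8.3, E[X²]=77.19; III: μ=2.8, E[X²]=10.64.
E[X] = 0.333333·1.92 + 0.333333·8.3 + 0.333333·2.8 = 4.34.
E[X²] = 0.333333·5.1456 + 0.333333·77.19 + 0.333333·10.64 = 30.9919.
Var(X) = E[X²] − (E[X])² = 30.9919 − 18.8356 = 12.1563.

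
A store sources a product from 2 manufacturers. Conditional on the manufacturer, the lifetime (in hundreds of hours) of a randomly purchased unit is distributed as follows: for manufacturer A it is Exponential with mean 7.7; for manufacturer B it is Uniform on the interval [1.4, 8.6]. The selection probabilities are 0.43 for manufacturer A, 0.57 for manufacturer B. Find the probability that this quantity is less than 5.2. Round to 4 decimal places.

0.5120

Conditional on each manufacturer, P(X < 5.2): A: 0.491009; B: 0.527778.
By total probability, P(X < 5.2) = 0.43·0.491009 + 0.57·0.527778 = 0.511967.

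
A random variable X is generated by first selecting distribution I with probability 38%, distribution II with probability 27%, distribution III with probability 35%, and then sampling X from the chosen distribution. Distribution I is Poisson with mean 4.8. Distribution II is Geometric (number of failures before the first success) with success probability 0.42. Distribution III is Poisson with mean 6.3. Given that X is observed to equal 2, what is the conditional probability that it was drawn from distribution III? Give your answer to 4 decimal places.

0.1467

Likelihoods P(X=2 | ·): I: 0.0948067; II: 0.141288; III: 0.0364415.
Posterior ∝ prior × likelihood. Numerator for III: 0.35·0.0364415 = 0.0127545.
Normalizing constant: 0.38·0.0948067 + 0.27·0.141288 + 0.35·0.0364415 = 0.0869288.
P(III | observation) = 0.0127545 / 0.0869288 = 0.146724.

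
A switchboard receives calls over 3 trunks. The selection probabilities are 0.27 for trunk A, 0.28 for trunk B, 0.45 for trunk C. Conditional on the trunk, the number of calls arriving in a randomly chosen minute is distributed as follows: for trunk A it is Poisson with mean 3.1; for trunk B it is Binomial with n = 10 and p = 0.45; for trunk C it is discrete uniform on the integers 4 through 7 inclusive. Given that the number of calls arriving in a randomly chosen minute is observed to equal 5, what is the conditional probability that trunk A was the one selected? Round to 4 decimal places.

Likelihoods P(X=5 | ·): A: 0.107477; B: 0.234033; C: 0.25.
Posterior ∝ prior × likelihood. Numerator for A: 0.27·0.107477 = 0.0290187.
Normalizing constant: 0.27·0.107477 + 0.28·0.234033 + 0.45·0.25 = 0.207048.
P(A | observation) = 0.0290187 / 0.207048 = 0.140155.

0.1402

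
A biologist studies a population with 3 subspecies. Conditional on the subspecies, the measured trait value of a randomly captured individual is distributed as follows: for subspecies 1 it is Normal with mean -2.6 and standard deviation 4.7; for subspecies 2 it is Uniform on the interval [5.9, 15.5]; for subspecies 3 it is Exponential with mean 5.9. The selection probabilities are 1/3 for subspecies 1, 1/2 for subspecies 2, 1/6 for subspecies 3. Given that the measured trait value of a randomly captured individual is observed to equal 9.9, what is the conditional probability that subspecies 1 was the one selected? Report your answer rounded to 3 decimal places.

Likelihoods f(9.9 | ·): 1: 0.00247091; 2: 0.104167; 3: 0.0316531.
Posterior ∝ prior × likelihood. Numerator for 1: 0.333333·0.00247091 = 0.000823636.
Normalizing constant: 0.333333·0.00247091 + 0.5·0.104167 + 0.166667·0.0316531 = 0.0581825.
P(1 | observation) = 0.000823636 / 0.0581825 = 0.0141561.

0.014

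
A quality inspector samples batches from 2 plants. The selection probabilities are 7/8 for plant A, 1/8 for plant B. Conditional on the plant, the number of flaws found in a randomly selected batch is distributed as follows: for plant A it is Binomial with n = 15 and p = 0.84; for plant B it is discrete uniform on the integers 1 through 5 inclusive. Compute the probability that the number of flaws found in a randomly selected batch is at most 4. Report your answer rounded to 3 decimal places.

0.100

Conditional on each plant, P(X ≤ 4): A: 1.27489e-06; B: 0.8.
By total probability, P(X ≤ 4) = 0.875·1.27489e-06 + 0.125·0.8 = 0.100001.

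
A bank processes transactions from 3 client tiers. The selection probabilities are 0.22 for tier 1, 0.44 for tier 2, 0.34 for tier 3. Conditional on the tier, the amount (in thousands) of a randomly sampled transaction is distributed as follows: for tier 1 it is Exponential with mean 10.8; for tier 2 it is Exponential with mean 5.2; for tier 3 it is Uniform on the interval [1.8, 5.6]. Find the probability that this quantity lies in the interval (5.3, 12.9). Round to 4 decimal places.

0.2169

Conditional on each tier, P(5.3 < X < 12.9): 1: 0.309301; 2: 0.277194; 3: 0.0789474.
By total probability, P(5.3 < X < 12.9) = 0.22·0.309301 + 0.44·0.277194 + 0.34·0.0789474 = 0.216853.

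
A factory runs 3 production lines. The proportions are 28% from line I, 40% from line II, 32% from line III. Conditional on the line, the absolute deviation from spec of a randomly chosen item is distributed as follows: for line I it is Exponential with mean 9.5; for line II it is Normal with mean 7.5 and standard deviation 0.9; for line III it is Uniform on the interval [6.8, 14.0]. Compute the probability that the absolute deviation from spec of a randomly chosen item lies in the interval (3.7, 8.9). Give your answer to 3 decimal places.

0.549

Conditional on each line, P(3.7 < X < 8.9): I: 0.28555; II: 0.940081; III: 0.291667.
By total probability, P(3.7 < X < 8.9) = 0.28·0.28555 + 0.4·0.940081 + 0.32·0.291667 = 0.54932.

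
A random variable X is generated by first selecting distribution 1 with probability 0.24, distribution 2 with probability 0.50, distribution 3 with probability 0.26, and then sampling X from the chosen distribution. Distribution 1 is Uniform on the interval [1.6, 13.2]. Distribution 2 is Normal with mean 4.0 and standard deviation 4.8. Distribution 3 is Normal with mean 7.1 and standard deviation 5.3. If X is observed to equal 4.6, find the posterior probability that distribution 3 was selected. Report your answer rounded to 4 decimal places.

Likelihoods f(4.6 | ·): 1: 0.0862069; 2: 0.0824662; 3: 0.0673471.
Posterior ∝ prior × likelihood. Numerator for 3: 0.26·0.0673471 = 0.0175103.
Normalizing constant: 0.24·0.0862069 + 0.5·0.0824662 + 0.26·0.0673471 = 0.079433.
P(3 | observation) = 0.0175103 / 0.079433 = 0.220441.

0.2204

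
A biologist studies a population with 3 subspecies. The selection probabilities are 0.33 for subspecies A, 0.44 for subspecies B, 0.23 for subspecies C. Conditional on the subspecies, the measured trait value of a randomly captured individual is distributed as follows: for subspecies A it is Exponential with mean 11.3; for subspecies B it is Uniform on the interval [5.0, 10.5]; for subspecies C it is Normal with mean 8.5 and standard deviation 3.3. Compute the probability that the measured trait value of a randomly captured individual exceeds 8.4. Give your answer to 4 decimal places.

Conditional on each subspecies, P(X > 8.4): A: 0.475512; B: 0.381818; C: 0.512087.
By total probability, P(X > 8.4) = 0.33·0.475512 + 0.44·0.381818 + 0.23·0.512087 = 0.442699.

0.4427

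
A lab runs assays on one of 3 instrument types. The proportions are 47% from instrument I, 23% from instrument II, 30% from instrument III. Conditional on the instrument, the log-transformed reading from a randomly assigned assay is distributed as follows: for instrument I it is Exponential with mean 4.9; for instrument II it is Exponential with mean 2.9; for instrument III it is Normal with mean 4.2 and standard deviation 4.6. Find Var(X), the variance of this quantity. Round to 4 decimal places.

Per component, I: μ=4.9, E[X²]=48.02; II: μ=2.9, E[X²]=16.82; III: μ=4.2, E[X²]=38.8.
E[X] = 0.47·4.9 + 0.23·2.9 + 0.3·4.2 = 4.23.
E[X²] = 0.47·48.02 + 0.23·16.82 + 0.3·38.8 = 38.078.
Var(X) = E[X²] − (E[X])² = 38.078 − 17.8929 = 20.1851.

20.1851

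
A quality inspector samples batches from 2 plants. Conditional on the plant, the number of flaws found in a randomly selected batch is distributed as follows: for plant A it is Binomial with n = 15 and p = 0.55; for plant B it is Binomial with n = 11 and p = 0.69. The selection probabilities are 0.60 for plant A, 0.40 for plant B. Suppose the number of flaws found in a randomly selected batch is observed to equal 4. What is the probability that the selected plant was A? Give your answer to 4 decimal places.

0.5825

Likelihoods P(X=4 | ·): A: 0.0191391; B: 0.0205798.
Posterior ∝ prior × likelihood. Numerator for A: 0.6·0.0191391 = 0.0114834.
Normalizing constant: 0.6·0.0191391 + 0.4·0.0205798 = 0.0197154.
P(A | observation) = 0.0114834 / 0.0197154 = 0.582461.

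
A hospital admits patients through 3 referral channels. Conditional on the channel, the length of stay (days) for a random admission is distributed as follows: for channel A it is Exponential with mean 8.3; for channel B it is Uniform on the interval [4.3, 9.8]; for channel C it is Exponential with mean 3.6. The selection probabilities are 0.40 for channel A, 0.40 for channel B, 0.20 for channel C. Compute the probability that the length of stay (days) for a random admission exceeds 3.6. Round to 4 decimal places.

0.7328

Conditional on each channel, P(X > 3.6): A: 0.648084; B: 1; C: 0.367879.
By total probability, P(X > 3.6) = 0.4·0.648084 + 0.4·1 + 0.2·0.367879 = 0.732809.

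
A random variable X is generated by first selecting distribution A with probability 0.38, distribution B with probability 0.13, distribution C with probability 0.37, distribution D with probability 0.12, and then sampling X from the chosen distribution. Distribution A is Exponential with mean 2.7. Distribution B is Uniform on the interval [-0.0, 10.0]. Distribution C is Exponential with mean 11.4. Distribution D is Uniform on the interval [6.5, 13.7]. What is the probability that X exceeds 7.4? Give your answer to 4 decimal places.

0.3566

Conditional on each component, P(X > 7.4): A: 0.0645225; B: 0.26; C: 0.522504; D: 0.875.
By total probability, P(X > 7.4) = 0.38·0.0645225 + 0.13·0.26 + 0.37·0.522504 + 0.12·0.875 = 0.356645.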